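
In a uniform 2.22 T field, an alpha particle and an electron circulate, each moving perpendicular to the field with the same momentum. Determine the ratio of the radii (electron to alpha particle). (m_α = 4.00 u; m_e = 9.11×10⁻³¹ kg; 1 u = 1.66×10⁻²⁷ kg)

ratio ≈ 2.00

r = p/(qB) ⇒ at equal p, r ∝ 1/q.
r_{electron}/r_{alpha particle} = 2.00.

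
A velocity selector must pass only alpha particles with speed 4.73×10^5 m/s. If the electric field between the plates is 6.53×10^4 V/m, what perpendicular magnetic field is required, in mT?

qE = qvB ⇒ B = E/v = (6.53×10^4) / (4.73×10^5) = 0.138 T.

B ≈ 138 mT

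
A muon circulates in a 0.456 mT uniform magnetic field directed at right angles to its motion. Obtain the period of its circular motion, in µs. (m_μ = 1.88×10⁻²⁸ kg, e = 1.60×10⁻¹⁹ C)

The cyclotron period is independent of speed: T = 2πm/(qB).
T = 2π(1.88×10^-28) / [(1×1.60×10^-19)(4.56×10^-4)] = 1.62×10^-5 s.

T ≈ 16.2 µs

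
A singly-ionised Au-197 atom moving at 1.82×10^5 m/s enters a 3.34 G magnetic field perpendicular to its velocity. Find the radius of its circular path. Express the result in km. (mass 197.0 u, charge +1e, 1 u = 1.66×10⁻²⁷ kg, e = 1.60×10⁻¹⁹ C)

r ≈ 1.11 km

The magnetic force provides the centripetal force: qvB = mv²/r, so r = mv/(qB).
r = (3.27×10^-25 kg)(1.82×10^5 m/s) / [(1×1.60×10^-19 C)(3.34×10^-4 T)] = 1110 m.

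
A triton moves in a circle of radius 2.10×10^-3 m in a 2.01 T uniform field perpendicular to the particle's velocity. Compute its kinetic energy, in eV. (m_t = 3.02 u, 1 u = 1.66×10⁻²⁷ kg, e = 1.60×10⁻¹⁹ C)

K ≈ 284 eV

v = qBr/m = (1×1.60×10^-19)(2.01)(2.10×10^-3) / (5.01×10^-27) = 1.35×10^5 m/s.
K = ½mv² = 0.5·(5.01×10^-27)·(1.35×10^5)² = 4.55×10^-17 J = 284 eV.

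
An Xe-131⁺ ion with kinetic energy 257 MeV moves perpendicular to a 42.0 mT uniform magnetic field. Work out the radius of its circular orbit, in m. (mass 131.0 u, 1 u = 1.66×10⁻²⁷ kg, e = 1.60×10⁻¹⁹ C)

r ≈ 629 m

Convert the energy: K = 257 MeV = 4.11×10^-11 J.
v = √(2K/m) = √(2·4.11×10^-11/2.17×10^-25) = 1.94×10^7 m/s.
r = mv/(qB) = (2.17×10^-25)(1.94×10^7) / [(1×1.60×10^-19)(0.0420)] = 629 m.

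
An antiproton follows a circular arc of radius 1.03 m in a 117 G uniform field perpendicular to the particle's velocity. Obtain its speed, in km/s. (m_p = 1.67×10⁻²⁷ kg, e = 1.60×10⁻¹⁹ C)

From qvB = mv²/r, v = qBr/m.
v = (1×1.60×10^-19)(0.0117)(1.03) / (1.67×10^-27) = 1.15×10^6 m/s.

v ≈ 1150 km/s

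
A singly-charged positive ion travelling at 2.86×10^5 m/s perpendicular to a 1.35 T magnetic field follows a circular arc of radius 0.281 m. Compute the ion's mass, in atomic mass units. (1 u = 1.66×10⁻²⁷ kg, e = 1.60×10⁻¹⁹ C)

m ≈ 128 u

qvB = mv²/r ⇒ m = qBr/v.
m = (1×1.60×10^-19)(1.35)(0.281) / (2.86×10^5) = 2.12×10^-25 kg = 128 u.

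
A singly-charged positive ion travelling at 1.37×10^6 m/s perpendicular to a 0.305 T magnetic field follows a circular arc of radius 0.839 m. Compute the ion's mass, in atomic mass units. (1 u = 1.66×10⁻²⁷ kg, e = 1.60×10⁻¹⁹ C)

m ≈ 18.0 u

qvB = mv²/r ⇒ m = qBr/v.
m = (1×1.60×10^-19)(0.305)(0.839) / (1.37×10^6) = 2.99×10^-26 kg = 18.0 u.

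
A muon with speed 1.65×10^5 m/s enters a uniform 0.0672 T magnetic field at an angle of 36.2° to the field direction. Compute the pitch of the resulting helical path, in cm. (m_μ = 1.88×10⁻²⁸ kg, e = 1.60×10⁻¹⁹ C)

pitch ≈ 1.46 cm

The velocity component along B is v∥ = v cos36.2° = 1.33×10^5 m/s.
The cyclotron period T = 2πm/(qB) = 1.10×10^-7 s is set by m, q, B alone.
Pitch = v∥·T = (1.33×10^5)(1.10×10^-7) = 0.0146 m.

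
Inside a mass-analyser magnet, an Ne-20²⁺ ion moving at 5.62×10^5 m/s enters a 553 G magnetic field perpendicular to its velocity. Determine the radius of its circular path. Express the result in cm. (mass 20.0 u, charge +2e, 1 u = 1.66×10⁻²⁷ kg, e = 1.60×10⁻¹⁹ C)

r ≈ 105 cm

The magnetic force provides the centripetal force: qvB = mv²/r, so r = mv/(qB).
r = (3.32×10^-26 kg)(5.62×10^5 m/s) / [(2×1.60×10^-19 C)(0.0553 T)] = 1.05 m.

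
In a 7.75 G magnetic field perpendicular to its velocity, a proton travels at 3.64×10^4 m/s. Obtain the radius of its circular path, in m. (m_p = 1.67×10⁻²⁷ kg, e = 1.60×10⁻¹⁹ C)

The magnetic force provides the centripetal force: qvB = mv²/r, so r = mv/(qB).
r = (1.67×10^-27 kg)(3.64×10^4 m/s) / [(1×1.60×10^-19 C)(7.75×10^-4 T)] = 0.490 m.

r ≈ 0.490 m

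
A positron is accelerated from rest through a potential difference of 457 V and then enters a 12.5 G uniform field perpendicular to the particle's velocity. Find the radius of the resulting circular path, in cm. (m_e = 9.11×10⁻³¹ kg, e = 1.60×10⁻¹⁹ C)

The kinetic energy gained is K = qV = (1×1.60×10^-19)(457) = 7.31×10^-17 J.
v = √(2K/m) = 1.27×10^7 m/s.
r = mv/(qB) = (9.11×10^-31)(1.27×10^7) / [(1×1.60×10^-19)(1.25×10^-3)] = 0.0577 m.

r ≈ 5.77 cm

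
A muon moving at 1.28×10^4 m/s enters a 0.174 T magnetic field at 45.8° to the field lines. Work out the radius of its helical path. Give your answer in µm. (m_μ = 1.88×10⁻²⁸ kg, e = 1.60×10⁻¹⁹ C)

r ≈ 62.0 µm

Only the perpendicular component v⊥ = v sin45.8° = 9180 m/s is bent by the field.
r = m v⊥ /(qB) = (1.88×10^-28)(9180) / [(1×1.60×10^-19)(0.174)] = 6.20×10^-5 m.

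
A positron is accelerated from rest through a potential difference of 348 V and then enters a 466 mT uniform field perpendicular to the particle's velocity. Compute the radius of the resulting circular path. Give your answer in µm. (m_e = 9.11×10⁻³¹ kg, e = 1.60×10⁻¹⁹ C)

The kinetic energy gained is K = qV = (1×1.60×10^-19)(348) = 5.57×10^-17 J.
v = √(2K/m) = 1.11×10^7 m/s.
r = mv/(qB) = (9.11×10^-31)(1.11×10^7) / [(1×1.60×10^-19)(0.466)] = 1.35×10^-4 m.

r ≈ 135 µm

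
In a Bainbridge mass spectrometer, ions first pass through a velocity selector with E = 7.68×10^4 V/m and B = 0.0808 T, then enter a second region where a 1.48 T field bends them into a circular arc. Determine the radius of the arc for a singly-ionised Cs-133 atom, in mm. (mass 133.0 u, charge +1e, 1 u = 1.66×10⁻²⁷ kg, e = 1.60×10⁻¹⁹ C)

r ≈ 886 mm

The selector passes v = E/B = 7.68×10^4/0.0808 = 9.50×10^5 m/s.
In the deflection region, r = mv/(qB₂) = (2.21×10^-25)(9.50×10^5) / [(1×1.60×10^-19)(1.48)] = 0.886 m.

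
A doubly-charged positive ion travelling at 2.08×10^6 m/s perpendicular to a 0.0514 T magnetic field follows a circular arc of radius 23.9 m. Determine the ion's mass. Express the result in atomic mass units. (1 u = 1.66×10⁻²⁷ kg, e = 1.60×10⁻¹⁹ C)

m ≈ 114 u

qvB = mv²/r ⇒ m = qBr/v.
m = (2×1.60×10^-19)(0.0514)(23.9) / (2.08×10^6) = 1.89×10^-25 kg = 114 u.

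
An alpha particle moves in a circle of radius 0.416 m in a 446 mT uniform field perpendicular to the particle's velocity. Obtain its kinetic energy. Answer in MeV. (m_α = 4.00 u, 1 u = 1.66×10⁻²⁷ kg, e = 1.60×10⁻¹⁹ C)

K ≈ 1.66 MeV

v = qBr/m = (2×1.60×10^-19)(0.446)(0.416) / (6.64×10^-27) = 8.94×10^6 m/s.
K = ½mv² = 0.5·(6.64×10^-27)·(8.94×10^6)² = 2.65×10^-13 J = 1.66 MeV.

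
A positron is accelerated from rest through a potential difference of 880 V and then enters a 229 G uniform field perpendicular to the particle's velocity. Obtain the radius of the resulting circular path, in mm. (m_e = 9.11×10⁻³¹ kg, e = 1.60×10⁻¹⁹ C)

The kinetic energy gained is K = qV = (1×1.60×10^-19)(880) = 1.41×10^-16 J.
v = √(2K/m) = 1.76×10^7 m/s.
r = mv/(qB) = (9.11×10^-31)(1.76×10^7) / [(1×1.60×10^-19)(0.0229)] = 4.37×10^-3 m.

r ≈ 4.37 mm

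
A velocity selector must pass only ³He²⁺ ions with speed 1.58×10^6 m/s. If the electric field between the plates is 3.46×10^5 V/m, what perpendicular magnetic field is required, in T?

B ≈ 0.219 T

qE = qvB ⇒ B = E/v = (3.46×10^5) / (1.58×10^6) = 0.219 T.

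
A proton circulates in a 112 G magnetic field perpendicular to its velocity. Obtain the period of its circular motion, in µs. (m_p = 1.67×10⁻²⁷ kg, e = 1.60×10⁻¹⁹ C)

T ≈ 5.86 µs

The cyclotron period is independent of speed: T = 2πm/(qB).
T = 2π(1.67×10^-27) / [(1×1.60×10^-19)(0.0112)] = 5.86×10^-6 s.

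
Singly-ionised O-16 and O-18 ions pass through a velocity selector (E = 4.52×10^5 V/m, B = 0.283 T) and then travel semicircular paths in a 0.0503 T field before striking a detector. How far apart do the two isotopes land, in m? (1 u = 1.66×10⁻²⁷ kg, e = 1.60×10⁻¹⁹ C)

Δd ≈ 1.32 m

Both emerge at v = E/B₁ = 1.60×10^6 m/s.
r = mv/(qB₂), so r₁ = 5.271 m and r₂ = 5.930 m, giving Δr = 0.659 m.
After a semicircle each ion lands a diameter 2r from the entry slit, so the separation is 2Δr = 1.32 m.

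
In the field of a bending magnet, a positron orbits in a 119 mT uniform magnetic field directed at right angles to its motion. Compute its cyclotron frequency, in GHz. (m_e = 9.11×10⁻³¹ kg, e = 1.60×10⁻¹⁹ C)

f = qB/(2πm) = (1×1.60×10^-19)(0.119) / [2π(9.11×10^-31)] = 3.33×10^9 Hz.

f ≈ 3.33 GHz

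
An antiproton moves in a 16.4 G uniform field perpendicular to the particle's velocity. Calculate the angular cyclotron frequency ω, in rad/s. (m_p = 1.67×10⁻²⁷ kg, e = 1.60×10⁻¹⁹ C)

ω = qB/m = (1×1.60×10^-19)(1.64×10^-3) / (1.67×10^-27) = 1.57×10^5 rad/s.

ω ≈ 1.57×10^5 rad/s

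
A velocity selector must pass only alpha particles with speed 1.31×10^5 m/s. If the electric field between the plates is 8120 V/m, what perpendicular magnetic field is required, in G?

qE = qvB ⇒ B = E/v = (8120) / (1.31×10^5) = 0.0620 T.

B ≈ 620 G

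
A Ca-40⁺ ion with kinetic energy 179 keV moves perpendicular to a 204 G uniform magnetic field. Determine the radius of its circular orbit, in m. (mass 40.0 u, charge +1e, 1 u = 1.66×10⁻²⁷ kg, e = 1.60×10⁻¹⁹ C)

Convert the energy: K = 179 keV = 2.86×10^-14 J.
v = √(2K/m) = √(2·2.86×10^-14/6.64×10^-26) = 9.29×10^5 m/s.
r = mv/(qB) = (6.64×10^-26)(9.29×10^5) / [(1×1.60×10^-19)(0.0204)] = 18.9 m.

r ≈ 18.9 m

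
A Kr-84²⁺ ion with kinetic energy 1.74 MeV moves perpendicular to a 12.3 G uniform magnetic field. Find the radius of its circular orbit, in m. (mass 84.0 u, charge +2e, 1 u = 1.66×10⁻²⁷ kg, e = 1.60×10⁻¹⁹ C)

r ≈ 708 m

Convert the energy: K = 1.74 MeV = 2.78×10^-13 J.
v = √(2K/m) = √(2·2.78×10^-13/1.39×10^-25) = 2.00×10^6 m/s.
r = mv/(qB) = (1.39×10^-25)(2.00×10^6) / [(2×1.60×10^-19)(1.23×10^-3)] = 708 m.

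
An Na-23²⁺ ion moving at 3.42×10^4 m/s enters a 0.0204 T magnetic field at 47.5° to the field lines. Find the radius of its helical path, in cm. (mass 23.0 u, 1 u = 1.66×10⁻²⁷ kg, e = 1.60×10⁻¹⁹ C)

Only the perpendicular component v⊥ = v sin47.5° = 2.52×10^4 m/s is bent by the field.
r = m v⊥ /(qB) = (3.82×10^-26)(2.52×10^4) / [(2×1.60×10^-19)(0.0204)] = 0.147 m.

r ≈ 14.7 cm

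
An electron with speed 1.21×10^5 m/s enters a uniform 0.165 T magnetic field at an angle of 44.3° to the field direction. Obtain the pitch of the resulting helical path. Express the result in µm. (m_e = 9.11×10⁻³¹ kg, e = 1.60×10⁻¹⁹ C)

pitch ≈ 18.8 µm

The velocity component along B is v∥ = v cos44.3° = 8.66×10^4 m/s.
The cyclotron period T = 2πm/(qB) = 2.17×10^-10 s is set by m, q, B alone.
Pitch = v∥·T = (8.66×10^4)(2.17×10^-10) = 1.88×10^-5 m.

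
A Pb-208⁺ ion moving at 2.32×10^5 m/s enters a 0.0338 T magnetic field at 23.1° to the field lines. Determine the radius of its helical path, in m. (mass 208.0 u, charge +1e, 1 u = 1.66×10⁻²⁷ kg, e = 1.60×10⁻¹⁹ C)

Only the perpendicular component v⊥ = v sin23.1° = 9.10×10^4 m/s is bent by the field.
r = m v⊥ /(qB) = (3.45×10^-25)(9.10×10^4) / [(1×1.60×10^-19)(0.0338)] = 5.81 m.

r ≈ 5.81 m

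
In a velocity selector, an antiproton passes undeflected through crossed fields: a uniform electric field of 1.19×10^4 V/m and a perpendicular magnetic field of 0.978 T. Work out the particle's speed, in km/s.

For zero net force, qE = qvB, so v = E/B.
v = (1.19×10^4) / (0.978) = 1.22×10^4 m/s.

v ≈ 12.2 km/s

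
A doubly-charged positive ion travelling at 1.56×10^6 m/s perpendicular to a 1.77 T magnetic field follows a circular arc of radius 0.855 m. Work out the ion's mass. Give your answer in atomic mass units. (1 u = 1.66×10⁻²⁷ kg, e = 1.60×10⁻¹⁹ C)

qvB = mv²/r ⇒ m = qBr/v.
m = (2×1.60×10^-19)(1.77)(0.855) / (1.56×10^6) = 3.10×10^-25 kg = 187 u.

m ≈ 187 u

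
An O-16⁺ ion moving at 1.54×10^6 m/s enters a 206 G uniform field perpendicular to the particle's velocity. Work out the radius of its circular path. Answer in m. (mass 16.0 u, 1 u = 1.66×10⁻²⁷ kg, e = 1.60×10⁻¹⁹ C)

The magnetic force provides the centripetal force: qvB = mv²/r, so r = mv/(qB).
r = (2.66×10^-26 kg)(1.54×10^6 m/s) / [(1×1.60×10^-19 C)(0.0206 T)] = 12.4 m.

r ≈ 12.4 m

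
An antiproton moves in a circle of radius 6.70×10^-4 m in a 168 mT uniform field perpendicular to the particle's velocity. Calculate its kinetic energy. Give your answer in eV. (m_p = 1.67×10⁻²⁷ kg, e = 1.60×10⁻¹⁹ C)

v = qBr/m = (1×1.60×10^-19)(0.168)(6.70×10^-4) / (1.67×10^-27) = 1.08×10^4 m/s.
K = ½mv² = 0.5·(1.67×10^-27)·(1.08×10^4)² = 9.71×10^-20 J = 0.607 eV.

K ≈ 0.607 eV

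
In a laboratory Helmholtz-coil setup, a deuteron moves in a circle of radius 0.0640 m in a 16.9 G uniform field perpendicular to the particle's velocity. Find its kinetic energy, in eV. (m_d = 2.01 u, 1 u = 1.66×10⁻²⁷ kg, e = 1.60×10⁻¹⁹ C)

v = qBr/m = (1×1.60×10^-19)(1.69×10^-3)(0.0640) / (3.34×10^-27) = 5190 m/s.
K = ½mv² = 0.5·(3.34×10^-27)·(5190)² = 4.49×10^-20 J = 0.280 eV.

K ≈ 0.280 eV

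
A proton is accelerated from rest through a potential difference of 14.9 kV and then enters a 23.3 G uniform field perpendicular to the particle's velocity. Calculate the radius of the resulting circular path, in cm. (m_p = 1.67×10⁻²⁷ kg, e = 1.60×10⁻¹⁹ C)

The kinetic energy gained is K = qV = (1×1.60×10^-19)(1.49×10^4) = 2.38×10^-15 J.
v = √(2K/m) = 1.69×10^6 m/s.
r = mv/(qB) = (1.67×10^-27)(1.69×10^6) / [(1×1.60×10^-19)(2.33×10^-3)] = 7.57 m.

r ≈ 757 cm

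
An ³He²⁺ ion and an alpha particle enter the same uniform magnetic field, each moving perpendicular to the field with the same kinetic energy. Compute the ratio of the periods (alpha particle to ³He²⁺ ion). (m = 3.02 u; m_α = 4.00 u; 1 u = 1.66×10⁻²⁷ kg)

T = 2πm/(qB) is independent of speed, so T₂/T₁ = (m₂/q₂)/(m₁/q₁).
T_{alpha particle}/T_{³He²⁺ ion} = (6.64×10^-27/2e) / (5.01×10^-27/2e) = 1.32.

ratio ≈ 1.32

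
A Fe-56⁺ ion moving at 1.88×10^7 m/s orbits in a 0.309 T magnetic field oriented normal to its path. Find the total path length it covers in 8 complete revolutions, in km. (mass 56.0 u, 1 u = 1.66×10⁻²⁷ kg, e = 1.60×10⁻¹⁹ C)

r = mv/(qB) = 35.3 m, so one revolution covers 2πr = 222 m.
In 8 revolutions: L = 8·2πr = 1780 m.

L ≈ 1.78 km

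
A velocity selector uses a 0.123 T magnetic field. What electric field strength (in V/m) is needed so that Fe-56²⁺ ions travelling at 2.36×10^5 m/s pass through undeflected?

qE = qvB ⇒ E = vB = (2.36×10^5)(0.123) = 2.90×10^4 V/m.

E ≈ 2.90×10^4 V/m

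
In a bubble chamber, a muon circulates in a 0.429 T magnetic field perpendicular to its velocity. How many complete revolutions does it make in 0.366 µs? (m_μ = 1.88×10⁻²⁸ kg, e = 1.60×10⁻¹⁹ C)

N = 21

T = 2πm/(qB) = 2π(1.88×10^-28) / [(1×1.60×10^-19)(0.429)] = 1.7209×10^-8 s.
N = t/T = 3.66×10^-7 / 1.7209×10^-8 ≈ 21.27, so 21 complete revolutions.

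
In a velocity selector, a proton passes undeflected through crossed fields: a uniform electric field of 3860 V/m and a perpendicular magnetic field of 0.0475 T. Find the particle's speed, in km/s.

v ≈ 81.3 km/s

For zero net force, qE = qvB, so v = E/B.
v = (3860) / (0.0475) = 8.13×10^4 m/s.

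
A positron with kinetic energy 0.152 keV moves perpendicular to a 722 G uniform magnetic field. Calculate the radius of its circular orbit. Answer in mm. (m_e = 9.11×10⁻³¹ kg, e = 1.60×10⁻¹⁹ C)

r ≈ 0.576 mm

Convert the energy: K = 0.152 keV = 2.43×10^-17 J.
v = √(2K/m) = √(2·2.43×10^-17/9.11×10^-31) = 7.31×10^6 m/s.
r = mv/(qB) = (9.11×10^-31)(7.31×10^6) / [(1×1.60×10^-19)(0.0722)] = 5.76×10^-4 m.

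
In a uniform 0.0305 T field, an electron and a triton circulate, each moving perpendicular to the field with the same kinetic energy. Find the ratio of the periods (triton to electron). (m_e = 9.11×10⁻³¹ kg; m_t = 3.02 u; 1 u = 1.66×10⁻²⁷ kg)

ratio ≈ 5500

T = 2πm/(qB) is independent of speed, so T₂/T₁ = (m₂/q₂)/(m₁/q₁).
T_{triton}/T_{electron} = (5.01×10^-27/1e) / (9.11×10^-31/1e) = 5500.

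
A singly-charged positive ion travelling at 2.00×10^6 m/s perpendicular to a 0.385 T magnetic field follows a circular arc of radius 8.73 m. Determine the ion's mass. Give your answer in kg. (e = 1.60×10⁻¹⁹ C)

m ≈ 2.69×10^-25 kg

qvB = mv²/r ⇒ m = qBr/v.
m = (1×1.60×10^-19)(0.385)(8.73) / (2.00×10^6) = 2.69×10^-25 kg.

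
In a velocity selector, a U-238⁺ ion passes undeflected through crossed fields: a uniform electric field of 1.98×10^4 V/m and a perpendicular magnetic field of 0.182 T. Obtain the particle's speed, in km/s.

v ≈ 109 km/s

For zero net force, qE = qvB, so v = E/B.
v = (1.98×10^4) / (0.182) = 1.09×10^5 m/s.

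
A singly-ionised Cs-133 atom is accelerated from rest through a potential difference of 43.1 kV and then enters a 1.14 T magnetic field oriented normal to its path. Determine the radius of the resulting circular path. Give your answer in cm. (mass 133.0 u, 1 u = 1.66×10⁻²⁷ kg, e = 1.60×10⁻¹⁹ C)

The kinetic energy gained is K = qV = (1×1.60×10^-19)(4.31×10^4) = 6.90×10^-15 J.
v = √(2K/m) = 2.50×10^5 m/s.
r = mv/(qB) = (2.21×10^-25)(2.50×10^5) / [(1×1.60×10^-19)(1.14)] = 0.303 m.

r ≈ 30.3 cm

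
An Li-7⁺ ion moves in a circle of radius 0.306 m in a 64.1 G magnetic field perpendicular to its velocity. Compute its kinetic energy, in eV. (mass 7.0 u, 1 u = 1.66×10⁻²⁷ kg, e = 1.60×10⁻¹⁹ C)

v = qBr/m = (1×1.60×10^-19)(6.41×10^-3)(0.306) / (1.16×10^-26) = 2.70×10^4 m/s.
K = ½mv² = 0.5·(1.16×10^-26)·(2.70×10^4)² = 4.24×10^-18 J = 26.5 eV.

K ≈ 26.5 eV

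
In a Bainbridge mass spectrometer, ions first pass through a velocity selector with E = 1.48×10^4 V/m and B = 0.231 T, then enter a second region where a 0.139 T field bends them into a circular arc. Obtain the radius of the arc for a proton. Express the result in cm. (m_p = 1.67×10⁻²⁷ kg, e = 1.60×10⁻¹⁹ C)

r ≈ 0.481 cm

The selector passes v = E/B = 1.48×10^4/0.231 = 6.41×10^4 m/s.
In the deflection region, r = mv/(qB₂) = (1.67×10^-27)(6.41×10^4) / [(1×1.60×10^-19)(0.139)] = 4.81×10^-3 m.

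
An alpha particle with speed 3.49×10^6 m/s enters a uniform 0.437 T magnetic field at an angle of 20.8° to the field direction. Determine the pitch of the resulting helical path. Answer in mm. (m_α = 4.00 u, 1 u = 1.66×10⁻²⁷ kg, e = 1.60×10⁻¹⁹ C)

pitch ≈ 973 mm

The velocity component along B is v∥ = v cos20.8° = 3.26×10^6 m/s.
The cyclotron period T = 2πm/(qB) = 2.98×10^-7 s is set by m, q, B alone.
Pitch = v∥·T = (3.26×10^6)(2.98×10^-7) = 0.973 m.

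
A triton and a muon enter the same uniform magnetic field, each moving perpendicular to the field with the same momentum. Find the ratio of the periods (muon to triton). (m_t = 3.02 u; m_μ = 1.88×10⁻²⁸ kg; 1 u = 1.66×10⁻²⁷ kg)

ratio ≈ 0.0375

T = 2πm/(qB) is independent of speed, so T₂/T₁ = (m₂/q₂)/(m₁/q₁).
T_{muon}/T_{triton} = (1.88×10^-28/1e) / (5.01×10^-27/1e) = 0.0375.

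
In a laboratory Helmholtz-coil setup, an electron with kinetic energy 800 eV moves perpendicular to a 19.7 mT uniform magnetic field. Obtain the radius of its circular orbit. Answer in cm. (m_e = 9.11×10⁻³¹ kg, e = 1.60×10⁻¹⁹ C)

r ≈ 0.484 cm

Convert the energy: K = 800 eV = 1.28×10^-16 J.
v = √(2K/m) = √(2·1.28×10^-16/9.11×10^-31) = 1.68×10^7 m/s.
r = mv/(qB) = (9.11×10^-31)(1.68×10^7) / [(1×1.60×10^-19)(0.0197)] = 4.84×10^-3 m.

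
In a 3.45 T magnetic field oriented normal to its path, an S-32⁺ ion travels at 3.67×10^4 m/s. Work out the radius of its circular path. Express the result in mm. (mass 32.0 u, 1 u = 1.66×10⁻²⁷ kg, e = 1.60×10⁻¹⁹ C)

r ≈ 3.53 mm

The magnetic force provides the centripetal force: qvB = mv²/r, so r = mv/(qB).
r = (5.31×10^-26 kg)(3.67×10^4 m/s) / [(1×1.60×10^-19 C)(3.45 T)] = 3.53×10^-3 m.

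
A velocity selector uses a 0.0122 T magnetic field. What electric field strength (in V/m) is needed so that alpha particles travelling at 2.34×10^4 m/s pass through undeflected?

E ≈ 285 V/m

qE = qvB ⇒ E = vB = (2.34×10^4)(0.0122) = 285 V/m.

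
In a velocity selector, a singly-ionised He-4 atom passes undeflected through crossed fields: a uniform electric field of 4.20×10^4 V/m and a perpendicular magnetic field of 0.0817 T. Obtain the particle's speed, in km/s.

v ≈ 514 km/s

For zero net force, qE = qvB, so v = E/B.
v = (4.20×10^4) / (0.0817) = 5.14×10^5 m/s.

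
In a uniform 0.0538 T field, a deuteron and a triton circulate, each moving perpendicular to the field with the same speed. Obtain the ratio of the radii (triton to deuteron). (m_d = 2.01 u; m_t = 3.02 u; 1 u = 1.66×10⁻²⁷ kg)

r = mv/(qB) ⇒ at equal v, r ∝ m/q.
r_{triton}/r_{deuteron} = 1.50.

ratio ≈ 1.50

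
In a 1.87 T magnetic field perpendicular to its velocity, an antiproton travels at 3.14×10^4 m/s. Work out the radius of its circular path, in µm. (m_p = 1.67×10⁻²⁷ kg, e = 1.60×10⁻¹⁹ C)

r ≈ 175 µm

The magnetic force provides the centripetal force: qvB = mv²/r, so r = mv/(qB).
r = (1.67×10^-27 kg)(3.14×10^4 m/s) / [(1×1.60×10^-19 C)(1.87 T)] = 1.75×10^-4 m.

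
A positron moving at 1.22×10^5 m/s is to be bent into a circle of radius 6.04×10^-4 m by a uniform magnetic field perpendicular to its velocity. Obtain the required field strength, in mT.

qvB = mv²/r gives B = mv/(qr).
B = (9.11×10^-31)(1.22×10^5) / [(1×1.60×10^-19)(6.04×10^-4)] = 1.15×10^-3 T.

B ≈ 1.15 mT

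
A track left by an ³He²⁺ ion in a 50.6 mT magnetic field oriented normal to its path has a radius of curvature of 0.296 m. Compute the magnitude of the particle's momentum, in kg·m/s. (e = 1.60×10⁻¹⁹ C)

Since qvB = mv²/r, the momentum p = mv = qBr.
p = (2×1.60×10^-19)(0.0506)(0.296) = 4.79×10^-21 kg·m/s.

p ≈ 4.79×10^-21 kg·m/s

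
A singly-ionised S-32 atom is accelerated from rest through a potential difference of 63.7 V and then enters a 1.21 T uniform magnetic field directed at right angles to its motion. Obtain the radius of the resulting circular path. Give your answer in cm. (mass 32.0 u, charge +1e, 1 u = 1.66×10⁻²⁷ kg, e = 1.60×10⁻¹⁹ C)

r ≈ 0.537 cm

The kinetic energy gained is K = qV = (1×1.60×10^-19)(63.7) = 1.02×10^-17 J.
v = √(2K/m) = 1.96×10^4 m/s.
r = mv/(qB) = (5.31×10^-26)(1.96×10^4) / [(1×1.60×10^-19)(1.21)] = 5.37×10^-3 m.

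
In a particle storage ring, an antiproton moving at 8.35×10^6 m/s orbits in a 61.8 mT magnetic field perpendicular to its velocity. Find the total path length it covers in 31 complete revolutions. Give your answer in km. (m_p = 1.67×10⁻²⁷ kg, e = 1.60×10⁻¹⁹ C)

r = mv/(qB) = 1.41 m, so one revolution covers 2πr = 8.86 m.
In 31 revolutions: L = 31·2πr = 275 m.

L ≈ 0.275 km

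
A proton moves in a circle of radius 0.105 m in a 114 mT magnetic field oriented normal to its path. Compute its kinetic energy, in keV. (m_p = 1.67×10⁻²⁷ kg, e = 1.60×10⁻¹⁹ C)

v = qBr/m = (1×1.60×10^-19)(0.114)(0.105) / (1.67×10^-27) = 1.15×10^6 m/s.
K = ½mv² = 0.5·(1.67×10^-27)·(1.15×10^6)² = 1.10×10^-15 J = 6.86 keV.

K ≈ 6.86 keV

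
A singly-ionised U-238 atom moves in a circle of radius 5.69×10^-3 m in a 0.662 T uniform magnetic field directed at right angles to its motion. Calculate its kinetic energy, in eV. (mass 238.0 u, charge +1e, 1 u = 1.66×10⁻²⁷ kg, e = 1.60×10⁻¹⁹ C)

K ≈ 2.87 eV

v = qBr/m = (1×1.60×10^-19)(0.662)(5.69×10^-3) / (3.95×10^-25) = 1530 m/s.
K = ½mv² = 0.5·(3.95×10^-25)·(1530)² = 4.60×10^-19 J = 2.87 eV.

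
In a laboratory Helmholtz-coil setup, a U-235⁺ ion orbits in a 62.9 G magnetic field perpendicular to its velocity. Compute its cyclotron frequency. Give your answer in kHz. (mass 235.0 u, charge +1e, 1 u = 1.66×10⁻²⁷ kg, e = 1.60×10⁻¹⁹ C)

f ≈ 0.411 kHz

f = qB/(2πm) = (1×1.60×10^-19)(6.29×10^-3) / [2π(3.90×10^-25)] = 411 Hz.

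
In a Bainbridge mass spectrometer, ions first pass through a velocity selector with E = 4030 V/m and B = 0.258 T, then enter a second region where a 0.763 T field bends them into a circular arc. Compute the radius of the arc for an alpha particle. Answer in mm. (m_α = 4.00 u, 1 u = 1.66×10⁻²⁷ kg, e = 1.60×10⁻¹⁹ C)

r ≈ 0.425 mm

The selector passes v = E/B = 4030/0.258 = 1.56×10^4 m/s.
In the deflection region, r = mv/(qB₂) = (6.64×10^-27)(1.56×10^4) / [(2×1.60×10^-19)(0.763)] = 4.25×10^-4 m.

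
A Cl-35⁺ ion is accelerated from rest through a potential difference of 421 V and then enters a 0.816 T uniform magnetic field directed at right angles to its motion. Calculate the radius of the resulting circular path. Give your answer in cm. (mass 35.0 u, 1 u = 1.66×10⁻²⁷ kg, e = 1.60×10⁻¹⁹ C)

r ≈ 2.14 cm

The kinetic energy gained is K = qV = (1×1.60×10^-19)(421) = 6.74×10^-17 J.
v = √(2K/m) = 4.82×10^4 m/s.
r = mv/(qB) = (5.81×10^-26)(4.82×10^4) / [(1×1.60×10^-19)(0.816)] = 0.0214 m.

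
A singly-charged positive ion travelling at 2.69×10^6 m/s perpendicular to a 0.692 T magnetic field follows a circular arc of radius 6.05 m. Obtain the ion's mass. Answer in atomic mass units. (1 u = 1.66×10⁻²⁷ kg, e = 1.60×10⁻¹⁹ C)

qvB = mv²/r ⇒ m = qBr/v.
m = (1×1.60×10^-19)(0.692)(6.05) / (2.69×10^6) = 2.49×10^-25 kg = 150 u.

m ≈ 150 u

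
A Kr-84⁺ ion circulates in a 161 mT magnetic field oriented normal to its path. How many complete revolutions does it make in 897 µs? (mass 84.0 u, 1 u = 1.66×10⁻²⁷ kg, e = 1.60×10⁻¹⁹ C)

T = 2πm/(qB) = 2π(1.3944×10^-25) / [(1×1.60×10^-19)(0.161)] = 3.4011×10^-5 s.
N = t/T = 8.97×10^-4 / 3.4011×10^-5 ≈ 26.37, so 26 complete revolutions.

N = 26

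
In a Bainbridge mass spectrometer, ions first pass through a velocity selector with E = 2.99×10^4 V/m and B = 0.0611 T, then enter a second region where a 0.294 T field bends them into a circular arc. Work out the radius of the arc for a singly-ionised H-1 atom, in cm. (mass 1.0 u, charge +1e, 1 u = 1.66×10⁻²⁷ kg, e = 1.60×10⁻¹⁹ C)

The selector passes v = E/B = 2.99×10^4/0.0611 = 4.89×10^5 m/s.
In the deflection region, r = mv/(qB₂) = (1.66×10^-27)(4.89×10^5) / [(1×1.60×10^-19)(0.294)] = 0.0173 m.

r ≈ 1.73 cm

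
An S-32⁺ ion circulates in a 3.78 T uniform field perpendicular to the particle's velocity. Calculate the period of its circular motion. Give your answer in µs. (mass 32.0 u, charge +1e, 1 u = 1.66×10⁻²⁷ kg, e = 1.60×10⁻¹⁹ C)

The cyclotron period is independent of speed: T = 2πm/(qB).
T = 2π(5.31×10^-26) / [(1×1.60×10^-19)(3.78)] = 5.52×10^-7 s.

T ≈ 0.552 µs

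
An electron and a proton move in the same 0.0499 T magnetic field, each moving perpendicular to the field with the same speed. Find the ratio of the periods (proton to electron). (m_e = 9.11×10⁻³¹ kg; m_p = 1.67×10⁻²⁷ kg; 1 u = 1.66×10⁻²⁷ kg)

ratio ≈ 1830

T = 2πm/(qB) is independent of speed, so T₂/T₁ = (m₂/q₂)/(m₁/q₁).
T_{proton}/T_{electron} = (1.67×10^-27/1e) / (9.11×10^-31/1e) = 1830.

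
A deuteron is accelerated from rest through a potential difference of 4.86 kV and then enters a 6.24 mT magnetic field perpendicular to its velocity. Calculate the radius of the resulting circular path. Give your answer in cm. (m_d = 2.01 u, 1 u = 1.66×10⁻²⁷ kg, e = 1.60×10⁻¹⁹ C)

The kinetic energy gained is K = qV = (1×1.60×10^-19)(4860) = 7.78×10^-16 J.
v = √(2K/m) = 6.83×10^5 m/s.
r = mv/(qB) = (3.34×10^-27)(6.83×10^5) / [(1×1.60×10^-19)(6.24×10^-3)] = 2.28 m.

r ≈ 228 cm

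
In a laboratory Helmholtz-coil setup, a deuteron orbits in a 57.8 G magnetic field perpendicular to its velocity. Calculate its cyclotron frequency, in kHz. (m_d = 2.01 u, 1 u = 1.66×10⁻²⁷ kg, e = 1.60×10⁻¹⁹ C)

f = qB/(2πm) = (1×1.60×10^-19)(5.78×10^-3) / [2π(3.34×10^-27)] = 4.41×10^4 Hz.

f ≈ 44.1 kHz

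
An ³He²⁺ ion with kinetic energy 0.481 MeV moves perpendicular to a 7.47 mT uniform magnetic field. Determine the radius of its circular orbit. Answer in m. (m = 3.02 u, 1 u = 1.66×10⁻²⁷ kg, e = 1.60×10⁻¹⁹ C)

r ≈ 11.6 m

Convert the energy: K = 0.481 MeV = 7.70×10^-14 J.
v = √(2K/m) = √(2·7.70×10^-14/5.01×10^-27) = 5.54×10^6 m/s.
r = mv/(qB) = (5.01×10^-27)(5.54×10^6) / [(2×1.60×10^-19)(7.47×10^-3)] = 11.6 m.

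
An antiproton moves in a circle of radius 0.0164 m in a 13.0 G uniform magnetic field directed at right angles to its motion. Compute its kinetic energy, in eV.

v = qBr/m = (1×1.60×10^-19)(1.30×10^-3)(0.0164) / (1.67×10^-27) = 2040 m/s.
K = ½mv² = 0.5·(1.67×10^-27)·(2040)² = 3.48×10^-21 J = 0.0218 eV.

K ≈ 0.0218 eV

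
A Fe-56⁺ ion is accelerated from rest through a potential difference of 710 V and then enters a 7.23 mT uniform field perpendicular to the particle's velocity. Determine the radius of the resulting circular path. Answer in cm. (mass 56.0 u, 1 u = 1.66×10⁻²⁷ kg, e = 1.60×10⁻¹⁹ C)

r ≈ 397 cm

The kinetic energy gained is K = qV = (1×1.60×10^-19)(710) = 1.14×10^-16 J.
v = √(2K/m) = 4.94×10^4 m/s.
r = mv/(qB) = (9.30×10^-26)(4.94×10^4) / [(1×1.60×10^-19)(7.23×10^-3)] = 3.97 m.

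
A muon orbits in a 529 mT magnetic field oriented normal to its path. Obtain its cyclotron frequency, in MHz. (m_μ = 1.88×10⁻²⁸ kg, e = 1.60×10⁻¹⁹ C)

f = qB/(2πm) = (1×1.60×10^-19)(0.529) / [2π(1.88×10^-28)] = 7.17×10^7 Hz.

f ≈ 71.7 MHz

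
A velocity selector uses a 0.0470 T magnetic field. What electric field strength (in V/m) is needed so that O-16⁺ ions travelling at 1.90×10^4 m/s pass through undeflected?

qE = qvB ⇒ E = vB = (1.90×10^4)(0.0470) = 893 V/m.

E ≈ 893 V/m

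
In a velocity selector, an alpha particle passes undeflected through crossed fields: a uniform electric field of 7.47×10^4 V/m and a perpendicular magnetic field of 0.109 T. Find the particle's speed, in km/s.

v ≈ 685 km/s

For zero net force, qE = qvB, so v = E/B.
v = (7.47×10^4) / (0.109) = 6.85×10^5 m/s.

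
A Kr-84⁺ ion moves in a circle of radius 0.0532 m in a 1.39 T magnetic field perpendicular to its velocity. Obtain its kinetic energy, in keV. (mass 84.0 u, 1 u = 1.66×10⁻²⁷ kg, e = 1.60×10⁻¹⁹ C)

v = qBr/m = (1×1.60×10^-19)(1.39)(0.0532) / (1.39×10^-25) = 8.49×10^4 m/s.
K = ½mv² = 0.5·(1.39×10^-25)·(8.49×10^4)² = 5.02×10^-16 J = 3.14 keV.

K ≈ 3.14 keV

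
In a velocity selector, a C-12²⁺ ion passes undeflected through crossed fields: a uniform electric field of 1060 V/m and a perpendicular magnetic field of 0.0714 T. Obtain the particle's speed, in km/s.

v ≈ 14.8 km/s

For zero net force, qE = qvB, so v = E/B.
v = (1060) / (0.0714) = 1.48×10^4 m/s.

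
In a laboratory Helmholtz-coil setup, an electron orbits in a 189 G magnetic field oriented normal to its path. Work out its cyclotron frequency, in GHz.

f ≈ 0.528 GHz

f = qB/(2πm) = (1×1.60×10^-19)(0.0189) / [2π(9.11×10^-31)] = 5.28×10^8 Hz.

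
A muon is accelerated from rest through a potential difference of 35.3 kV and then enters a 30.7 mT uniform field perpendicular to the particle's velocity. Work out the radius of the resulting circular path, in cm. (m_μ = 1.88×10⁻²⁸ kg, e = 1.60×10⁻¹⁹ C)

The kinetic energy gained is K = qV = (1×1.60×10^-19)(3.53×10^4) = 5.65×10^-15 J.
v = √(2K/m) = 7.75×10^6 m/s.
r = mv/(qB) = (1.88×10^-28)(7.75×10^6) / [(1×1.60×10^-19)(0.0307)] = 0.297 m.

r ≈ 29.7 cm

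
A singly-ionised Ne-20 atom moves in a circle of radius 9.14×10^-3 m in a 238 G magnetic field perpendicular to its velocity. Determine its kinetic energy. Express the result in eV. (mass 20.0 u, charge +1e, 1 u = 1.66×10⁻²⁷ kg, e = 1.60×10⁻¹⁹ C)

K ≈ 0.114 eV

v = qBr/m = (1×1.60×10^-19)(0.0238)(9.14×10^-3) / (3.32×10^-26) = 1050 m/s.
K = ½mv² = 0.5·(3.32×10^-26)·(1050)² = 1.82×10^-20 J = 0.114 eV.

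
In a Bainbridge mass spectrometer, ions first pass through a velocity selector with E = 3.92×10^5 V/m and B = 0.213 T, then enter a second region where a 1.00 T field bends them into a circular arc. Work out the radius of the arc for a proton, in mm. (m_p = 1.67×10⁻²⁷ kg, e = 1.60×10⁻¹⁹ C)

The selector passes v = E/B = 3.92×10^5/0.213 = 1.84×10^6 m/s.
In the deflection region, r = mv/(qB₂) = (1.67×10^-27)(1.84×10^6) / [(1×1.60×10^-19)(1.00)] = 0.0192 m.

r ≈ 19.2 mm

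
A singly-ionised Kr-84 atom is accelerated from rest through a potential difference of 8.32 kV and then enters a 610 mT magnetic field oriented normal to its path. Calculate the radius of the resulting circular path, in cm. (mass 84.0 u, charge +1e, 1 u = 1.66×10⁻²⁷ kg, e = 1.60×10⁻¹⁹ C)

r ≈ 19.7 cm

The kinetic energy gained is K = qV = (1×1.60×10^-19)(8320) = 1.33×10^-15 J.
v = √(2K/m) = 1.38×10^5 m/s.
r = mv/(qB) = (1.39×10^-25)(1.38×10^5) / [(1×1.60×10^-19)(0.610)] = 0.197 m.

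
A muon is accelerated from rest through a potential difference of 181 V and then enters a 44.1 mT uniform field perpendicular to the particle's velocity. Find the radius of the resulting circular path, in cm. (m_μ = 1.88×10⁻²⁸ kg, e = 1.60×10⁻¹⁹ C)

r ≈ 1.48 cm

The kinetic energy gained is K = qV = (1×1.60×10^-19)(181) = 2.90×10^-17 J.
v = √(2K/m) = 5.55×10^5 m/s.
r = mv/(qB) = (1.88×10^-28)(5.55×10^5) / [(1×1.60×10^-19)(0.0441)] = 0.0148 m.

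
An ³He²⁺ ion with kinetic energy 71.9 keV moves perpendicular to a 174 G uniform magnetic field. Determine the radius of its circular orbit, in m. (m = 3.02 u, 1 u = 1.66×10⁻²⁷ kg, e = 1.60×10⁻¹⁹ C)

Convert the energy: K = 71.9 keV = 1.15×10^-14 J.
v = √(2K/m) = √(2·1.15×10^-14/5.01×10^-27) = 2.14×10^6 m/s.
r = mv/(qB) = (5.01×10^-27)(2.14×10^6) / [(2×1.60×10^-19)(0.0174)] = 1.93 m.

r ≈ 1.93 m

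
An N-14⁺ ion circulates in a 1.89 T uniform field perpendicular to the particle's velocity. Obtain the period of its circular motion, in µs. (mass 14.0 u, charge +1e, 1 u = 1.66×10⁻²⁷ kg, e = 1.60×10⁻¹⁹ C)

T ≈ 0.483 µs

The cyclotron period is independent of speed: T = 2πm/(qB).
T = 2π(2.32×10^-26) / [(1×1.60×10^-19)(1.89)] = 4.83×10^-7 s.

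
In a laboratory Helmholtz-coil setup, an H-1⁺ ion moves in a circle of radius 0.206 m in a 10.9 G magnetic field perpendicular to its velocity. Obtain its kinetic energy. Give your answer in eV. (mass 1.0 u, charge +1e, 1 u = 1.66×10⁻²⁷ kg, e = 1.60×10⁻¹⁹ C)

v = qBr/m = (1×1.60×10^-19)(1.09×10^-3)(0.206) / (1.66×10^-27) = 2.16×10^4 m/s.
K = ½mv² = 0.5·(1.66×10^-27)·(2.16×10^4)² = 3.89×10^-19 J = 2.43 eV.

K ≈ 2.43 eV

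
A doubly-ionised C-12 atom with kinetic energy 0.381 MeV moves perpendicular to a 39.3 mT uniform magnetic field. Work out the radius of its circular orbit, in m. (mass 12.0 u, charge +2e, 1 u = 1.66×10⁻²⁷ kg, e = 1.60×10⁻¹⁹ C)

Convert the energy: K = 0.381 MeV = 6.10×10^-14 J.
v = √(2K/m) = √(2·6.10×10^-14/1.99×10^-26) = 2.47×10^6 m/s.
r = mv/(qB) = (1.99×10^-26)(2.47×10^6) / [(2×1.60×10^-19)(0.0393)] = 3.92 m.

r ≈ 3.92 m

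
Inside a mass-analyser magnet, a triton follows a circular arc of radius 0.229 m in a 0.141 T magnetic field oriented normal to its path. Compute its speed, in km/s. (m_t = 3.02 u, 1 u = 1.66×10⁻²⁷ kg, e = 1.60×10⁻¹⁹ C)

From qvB = mv²/r, v = qBr/m.
v = (1×1.60×10^-19)(0.141)(0.229) / (5.01×10^-27) = 1.03×10^6 m/s.

v ≈ 1030 km/s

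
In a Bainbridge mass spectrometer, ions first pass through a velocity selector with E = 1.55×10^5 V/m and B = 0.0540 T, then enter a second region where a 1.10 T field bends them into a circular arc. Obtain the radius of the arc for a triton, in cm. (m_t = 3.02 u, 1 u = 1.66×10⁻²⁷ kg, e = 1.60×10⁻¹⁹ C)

r ≈ 8.18 cm

The selector passes v = E/B = 1.55×10^5/0.0540 = 2.87×10^6 m/s.
In the deflection region, r = mv/(qB₂) = (5.01×10^-27)(2.87×10^6) / [(1×1.60×10^-19)(1.10)] = 0.0818 m.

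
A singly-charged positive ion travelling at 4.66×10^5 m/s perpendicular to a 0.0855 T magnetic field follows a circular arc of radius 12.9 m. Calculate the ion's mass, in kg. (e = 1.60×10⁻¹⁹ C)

m ≈ 3.79×10^-25 kg

qvB = mv²/r ⇒ m = qBr/v.
m = (1×1.60×10^-19)(0.0855)(12.9) / (4.66×10^5) = 3.79×10^-25 kg.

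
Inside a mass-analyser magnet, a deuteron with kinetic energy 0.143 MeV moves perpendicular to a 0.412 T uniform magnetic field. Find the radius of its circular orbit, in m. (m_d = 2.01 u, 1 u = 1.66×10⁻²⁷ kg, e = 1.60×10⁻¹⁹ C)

r ≈ 0.187 m

Convert the energy: K = 0.143 MeV = 2.29×10^-14 J.
v = √(2K/m) = √(2·2.29×10^-14/3.34×10^-27) = 3.70×10^6 m/s.
r = mv/(qB) = (3.34×10^-27)(3.70×10^6) / [(1×1.60×10^-19)(0.412)] = 0.187 m.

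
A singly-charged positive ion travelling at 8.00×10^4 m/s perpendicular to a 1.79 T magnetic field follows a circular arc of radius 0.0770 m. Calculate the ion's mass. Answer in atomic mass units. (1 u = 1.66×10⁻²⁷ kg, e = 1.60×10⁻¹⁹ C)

m ≈ 166 u

qvB = mv²/r ⇒ m = qBr/v.
m = (1×1.60×10^-19)(1.79)(0.0770) / (8.00×10^4) = 2.76×10^-25 kg = 166 u.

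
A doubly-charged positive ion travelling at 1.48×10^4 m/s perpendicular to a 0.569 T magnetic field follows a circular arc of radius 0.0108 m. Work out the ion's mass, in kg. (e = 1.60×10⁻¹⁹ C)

m ≈ 1.33×10^-25 kg

qvB = mv²/r ⇒ m = qBr/v.
m = (2×1.60×10^-19)(0.569)(0.0108) / (1.48×10^4) = 1.33×10^-25 kg.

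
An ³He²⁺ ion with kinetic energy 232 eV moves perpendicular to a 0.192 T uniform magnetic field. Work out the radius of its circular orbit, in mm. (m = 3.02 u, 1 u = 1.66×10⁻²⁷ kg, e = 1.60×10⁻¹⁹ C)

r ≈ 9.93 mm

Convert the energy: K = 232 eV = 3.71×10^-17 J.
v = √(2K/m) = √(2·3.71×10^-17/5.01×10^-27) = 1.22×10^5 m/s.
r = mv/(qB) = (5.01×10^-27)(1.22×10^5) / [(2×1.60×10^-19)(0.192)] = 9.93×10^-3 m.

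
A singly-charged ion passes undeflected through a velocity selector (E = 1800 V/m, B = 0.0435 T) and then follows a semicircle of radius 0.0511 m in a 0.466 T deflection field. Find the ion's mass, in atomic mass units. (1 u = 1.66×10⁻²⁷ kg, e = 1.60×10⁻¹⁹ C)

v = E/B₁ = 4.14×10^4 m/s.
From r = mv/(qB₂), m = qB₂r/v = (1×1.60×10^-19)(0.466)(0.0511) / (4.14×10^4) = 9.21×10^-26 kg.
In atomic mass units: m = 9.21×10^-26 / 1.66×10^-27 = 55.5 u.

m ≈ 55.5 u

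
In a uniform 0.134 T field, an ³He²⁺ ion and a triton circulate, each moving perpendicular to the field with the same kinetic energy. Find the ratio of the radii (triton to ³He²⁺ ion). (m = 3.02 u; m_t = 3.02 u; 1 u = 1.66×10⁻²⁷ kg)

r = √(2mK)/(qB) ⇒ at equal K, r ∝ √m/q.
r_{triton}/r_{³He²⁺ ion} = 2.00.

ratio ≈ 2.00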